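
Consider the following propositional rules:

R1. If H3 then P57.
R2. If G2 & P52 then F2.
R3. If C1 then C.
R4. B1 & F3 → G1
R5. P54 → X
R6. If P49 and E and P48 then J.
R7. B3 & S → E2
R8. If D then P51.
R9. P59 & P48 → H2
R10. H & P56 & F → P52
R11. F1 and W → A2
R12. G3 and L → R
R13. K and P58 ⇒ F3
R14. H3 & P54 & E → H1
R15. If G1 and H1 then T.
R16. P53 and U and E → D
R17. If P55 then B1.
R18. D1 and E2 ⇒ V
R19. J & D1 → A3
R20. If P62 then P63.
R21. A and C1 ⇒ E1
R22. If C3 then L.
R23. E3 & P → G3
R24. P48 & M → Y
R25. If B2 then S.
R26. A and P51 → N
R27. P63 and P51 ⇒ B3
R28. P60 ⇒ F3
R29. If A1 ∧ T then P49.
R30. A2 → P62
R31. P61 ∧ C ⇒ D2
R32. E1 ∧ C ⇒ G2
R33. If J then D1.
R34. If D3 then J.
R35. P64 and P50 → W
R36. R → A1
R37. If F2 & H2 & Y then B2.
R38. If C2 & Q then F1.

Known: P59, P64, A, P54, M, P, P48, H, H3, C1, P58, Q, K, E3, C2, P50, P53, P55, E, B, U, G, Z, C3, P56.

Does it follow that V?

Forward chaining from the given facts derives: P57, C, X, H2, F3, H1, D, B1, E1, L, G3, Y, G2, W, F1, G1, P51, A2, R, T, N, P62, A1, P63, B3, P49, J, D1, A3.
The only rule concluding V is R18, which needs E2; that is never established.

No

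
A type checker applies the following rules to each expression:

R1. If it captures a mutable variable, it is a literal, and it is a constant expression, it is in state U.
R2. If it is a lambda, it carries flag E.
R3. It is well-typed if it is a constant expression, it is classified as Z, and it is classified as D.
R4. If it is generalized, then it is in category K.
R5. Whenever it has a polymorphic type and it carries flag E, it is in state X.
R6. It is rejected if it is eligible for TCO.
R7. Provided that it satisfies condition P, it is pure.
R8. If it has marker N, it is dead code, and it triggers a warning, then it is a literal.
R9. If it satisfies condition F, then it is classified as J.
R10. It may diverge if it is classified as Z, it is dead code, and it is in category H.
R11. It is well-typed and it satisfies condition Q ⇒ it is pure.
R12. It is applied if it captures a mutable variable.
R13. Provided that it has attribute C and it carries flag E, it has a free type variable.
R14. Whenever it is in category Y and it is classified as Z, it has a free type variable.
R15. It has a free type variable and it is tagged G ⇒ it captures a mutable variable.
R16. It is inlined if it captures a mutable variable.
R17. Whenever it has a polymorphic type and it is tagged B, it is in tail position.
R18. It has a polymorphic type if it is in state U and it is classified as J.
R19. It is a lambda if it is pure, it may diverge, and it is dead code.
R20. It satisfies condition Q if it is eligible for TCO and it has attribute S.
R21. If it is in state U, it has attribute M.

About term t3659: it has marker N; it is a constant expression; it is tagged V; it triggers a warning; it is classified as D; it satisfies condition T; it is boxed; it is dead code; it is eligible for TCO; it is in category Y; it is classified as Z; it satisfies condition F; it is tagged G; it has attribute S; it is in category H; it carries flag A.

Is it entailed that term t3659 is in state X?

Yes

By R3 (it is a constant expression, it is classified as Z, it is classified as D): it is well-typed.
By R8 (it has marker N, it is dead code, it triggers a warning): it is a literal.
By R9 (it satisfies condition F): it is classified as J.
By R10 (it is classified as Z, it is dead code, it is in category H): it may diverge.
By R14 (it is in category Y, it is classified as Z): it has a free type variable.
By R15 (it has a free type variable, it is tagged G): it captures a mutable variable.
By R20 (it is eligible for TCO, it has attribute S): it satisfies condition Q.
By R1 (it captures a mutable variable, it is a literal, it is a constant expression): it is in state U.
By R11 (it is well-typed, it satisfies condition Q): it is pure.
By R18 (it is in state U, it is classified as J): it has a polymorphic type.
By R19 (it is pure, it may diverge, it is dead code): it is a lambda.
By R2 (it is a lambda): it carries flag E.
By R5 (it has a polymorphic type, it carries flag E): it is in state X.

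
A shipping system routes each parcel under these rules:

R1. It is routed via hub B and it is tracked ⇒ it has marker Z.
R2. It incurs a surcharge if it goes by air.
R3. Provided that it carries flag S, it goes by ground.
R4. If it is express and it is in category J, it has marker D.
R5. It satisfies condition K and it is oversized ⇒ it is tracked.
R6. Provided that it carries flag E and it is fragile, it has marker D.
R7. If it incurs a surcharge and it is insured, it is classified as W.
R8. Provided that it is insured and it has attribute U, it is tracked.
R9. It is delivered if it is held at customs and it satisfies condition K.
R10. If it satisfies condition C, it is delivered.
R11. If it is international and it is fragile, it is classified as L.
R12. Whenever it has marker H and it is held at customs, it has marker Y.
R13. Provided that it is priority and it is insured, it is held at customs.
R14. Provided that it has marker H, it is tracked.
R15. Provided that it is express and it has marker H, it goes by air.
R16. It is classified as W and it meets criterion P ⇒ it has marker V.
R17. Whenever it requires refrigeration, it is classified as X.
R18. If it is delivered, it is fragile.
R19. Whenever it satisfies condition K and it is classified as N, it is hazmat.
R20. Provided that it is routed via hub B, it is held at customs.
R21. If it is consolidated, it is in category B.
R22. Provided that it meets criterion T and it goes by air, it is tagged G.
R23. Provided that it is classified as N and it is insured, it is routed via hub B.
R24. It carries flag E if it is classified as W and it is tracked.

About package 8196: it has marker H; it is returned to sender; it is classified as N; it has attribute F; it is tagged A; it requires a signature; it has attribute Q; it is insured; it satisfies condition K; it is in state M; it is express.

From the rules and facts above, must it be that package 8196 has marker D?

By R14 (it has marker H): it is tracked.
By R15 (it is express, it has marker H): it goes by air.
By R23 (it is classified as N, it is insured): it is routed via hub B.
By R2 (it goes by air): it incurs a surcharge.
By R7 (it incurs a surcharge, it is insured): it is classified as W.
By R20 (it is routed via hub B): it is held at customs.
By R24 (it is classified as W, it is tracked): it carries flag E.
By R9 (it is held at customs, it satisfies condition K): it is delivered.
By R18 (it is delivered): it is fragile.
By R6 (it carries flag E, it is fragile): it has marker D.

Yes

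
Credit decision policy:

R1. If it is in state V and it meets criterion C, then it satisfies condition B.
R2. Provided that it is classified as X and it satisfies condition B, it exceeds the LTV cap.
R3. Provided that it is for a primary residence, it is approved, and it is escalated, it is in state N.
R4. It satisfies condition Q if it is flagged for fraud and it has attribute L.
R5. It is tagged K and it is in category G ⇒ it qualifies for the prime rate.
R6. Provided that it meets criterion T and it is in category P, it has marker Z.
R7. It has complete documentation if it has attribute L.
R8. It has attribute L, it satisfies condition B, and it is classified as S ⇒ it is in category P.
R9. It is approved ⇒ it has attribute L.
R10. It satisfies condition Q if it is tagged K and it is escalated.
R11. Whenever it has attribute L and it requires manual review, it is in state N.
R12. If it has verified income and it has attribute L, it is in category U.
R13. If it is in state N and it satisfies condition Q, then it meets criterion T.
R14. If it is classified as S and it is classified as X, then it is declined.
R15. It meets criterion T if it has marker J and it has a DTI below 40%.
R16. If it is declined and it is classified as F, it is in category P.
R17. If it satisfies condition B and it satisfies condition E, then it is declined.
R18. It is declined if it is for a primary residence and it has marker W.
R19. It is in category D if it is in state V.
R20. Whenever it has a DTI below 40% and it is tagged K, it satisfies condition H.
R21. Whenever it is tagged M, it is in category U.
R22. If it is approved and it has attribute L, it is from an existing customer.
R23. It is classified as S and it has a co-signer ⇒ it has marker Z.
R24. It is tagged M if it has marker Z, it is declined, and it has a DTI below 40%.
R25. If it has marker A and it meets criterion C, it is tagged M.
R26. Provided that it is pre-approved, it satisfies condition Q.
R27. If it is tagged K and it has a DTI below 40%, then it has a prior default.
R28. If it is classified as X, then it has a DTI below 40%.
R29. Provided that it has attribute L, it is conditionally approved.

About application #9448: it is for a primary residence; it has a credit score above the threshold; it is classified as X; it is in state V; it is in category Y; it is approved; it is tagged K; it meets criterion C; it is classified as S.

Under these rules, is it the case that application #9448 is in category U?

No

Forward chaining from the given facts derives: satisfies condition B, exceeds the LTV cap, has attribute L, is declined, is in category D, is from an existing customer, has a DTI below 40%, is conditionally approved, has complete documentation, is in category P, satisfies condition H, has a prior default.
Rules concluding "it is in category U": R12 needs "it has verified income"; R21 needs "it is tagged M" — none of these are established.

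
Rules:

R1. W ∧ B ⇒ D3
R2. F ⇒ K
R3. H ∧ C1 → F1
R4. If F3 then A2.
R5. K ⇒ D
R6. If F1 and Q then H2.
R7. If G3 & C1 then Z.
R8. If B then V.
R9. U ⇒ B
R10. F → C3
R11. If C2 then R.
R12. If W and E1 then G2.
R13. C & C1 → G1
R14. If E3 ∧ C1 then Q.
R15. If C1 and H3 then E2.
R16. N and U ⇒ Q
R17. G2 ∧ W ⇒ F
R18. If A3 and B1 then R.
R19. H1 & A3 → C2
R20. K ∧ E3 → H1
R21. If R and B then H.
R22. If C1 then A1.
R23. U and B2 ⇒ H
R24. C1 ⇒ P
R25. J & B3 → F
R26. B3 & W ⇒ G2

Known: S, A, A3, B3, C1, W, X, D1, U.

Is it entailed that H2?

Forward chaining from the given facts derives: B, A1, P, G2, D3, V, F, K, D, C3.
The only rule concluding H2 is R6, which needs F1; that is never established.

No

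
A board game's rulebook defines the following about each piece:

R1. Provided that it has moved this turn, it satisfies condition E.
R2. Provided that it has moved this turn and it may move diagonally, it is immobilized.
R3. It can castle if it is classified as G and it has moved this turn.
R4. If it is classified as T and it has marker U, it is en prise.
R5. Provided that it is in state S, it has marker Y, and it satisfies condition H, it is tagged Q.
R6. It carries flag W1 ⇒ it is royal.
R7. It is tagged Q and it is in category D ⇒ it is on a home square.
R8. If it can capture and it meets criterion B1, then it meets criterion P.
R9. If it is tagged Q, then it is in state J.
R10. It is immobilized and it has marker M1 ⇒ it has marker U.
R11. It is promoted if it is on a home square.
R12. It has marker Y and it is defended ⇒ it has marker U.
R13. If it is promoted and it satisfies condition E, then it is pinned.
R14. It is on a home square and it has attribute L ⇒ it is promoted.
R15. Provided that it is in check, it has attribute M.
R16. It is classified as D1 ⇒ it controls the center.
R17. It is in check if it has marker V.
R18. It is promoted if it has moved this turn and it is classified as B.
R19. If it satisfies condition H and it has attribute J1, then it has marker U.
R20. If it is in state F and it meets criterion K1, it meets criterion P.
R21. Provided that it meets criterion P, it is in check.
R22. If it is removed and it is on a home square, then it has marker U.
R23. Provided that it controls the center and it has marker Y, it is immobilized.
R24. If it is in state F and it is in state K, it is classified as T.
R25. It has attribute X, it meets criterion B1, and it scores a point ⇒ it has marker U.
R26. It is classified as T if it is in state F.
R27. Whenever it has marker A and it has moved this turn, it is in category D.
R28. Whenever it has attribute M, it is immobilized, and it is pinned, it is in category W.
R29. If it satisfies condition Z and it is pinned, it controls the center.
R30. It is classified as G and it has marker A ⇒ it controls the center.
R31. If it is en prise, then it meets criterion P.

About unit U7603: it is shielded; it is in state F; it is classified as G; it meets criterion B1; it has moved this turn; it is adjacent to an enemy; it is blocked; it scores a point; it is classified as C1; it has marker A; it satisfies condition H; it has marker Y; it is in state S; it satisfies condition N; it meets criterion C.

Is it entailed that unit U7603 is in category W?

No

Forward chaining from the given facts derives: satisfies condition E, can castle, is tagged Q, is in state J, is classified as T, is in category D, controls the center, is on a home square, is promoted, is pinned, is immobilized.
The only rule concluding "it is in category W" is R28, which needs "it has attribute M"; that is never established.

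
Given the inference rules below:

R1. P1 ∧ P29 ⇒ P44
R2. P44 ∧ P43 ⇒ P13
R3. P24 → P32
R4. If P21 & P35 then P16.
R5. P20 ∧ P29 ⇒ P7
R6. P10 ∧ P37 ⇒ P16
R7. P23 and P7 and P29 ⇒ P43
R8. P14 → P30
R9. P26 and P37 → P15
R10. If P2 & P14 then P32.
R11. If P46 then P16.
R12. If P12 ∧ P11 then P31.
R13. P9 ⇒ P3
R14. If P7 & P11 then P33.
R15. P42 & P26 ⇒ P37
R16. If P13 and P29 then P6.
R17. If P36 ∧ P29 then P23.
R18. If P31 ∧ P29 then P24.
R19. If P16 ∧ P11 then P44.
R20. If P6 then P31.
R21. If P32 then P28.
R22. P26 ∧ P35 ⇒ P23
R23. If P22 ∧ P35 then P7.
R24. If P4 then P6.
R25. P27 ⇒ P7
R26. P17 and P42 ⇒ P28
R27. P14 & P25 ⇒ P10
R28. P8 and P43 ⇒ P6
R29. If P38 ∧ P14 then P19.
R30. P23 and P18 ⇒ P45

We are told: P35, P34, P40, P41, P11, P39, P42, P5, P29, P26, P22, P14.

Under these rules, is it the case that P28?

No

Forward chaining from the given facts derives: P30, P37, P23, P7, P43, P15, P33.
Rules concluding P28: R21 needs P32; R26 needs P17 — none of these are established.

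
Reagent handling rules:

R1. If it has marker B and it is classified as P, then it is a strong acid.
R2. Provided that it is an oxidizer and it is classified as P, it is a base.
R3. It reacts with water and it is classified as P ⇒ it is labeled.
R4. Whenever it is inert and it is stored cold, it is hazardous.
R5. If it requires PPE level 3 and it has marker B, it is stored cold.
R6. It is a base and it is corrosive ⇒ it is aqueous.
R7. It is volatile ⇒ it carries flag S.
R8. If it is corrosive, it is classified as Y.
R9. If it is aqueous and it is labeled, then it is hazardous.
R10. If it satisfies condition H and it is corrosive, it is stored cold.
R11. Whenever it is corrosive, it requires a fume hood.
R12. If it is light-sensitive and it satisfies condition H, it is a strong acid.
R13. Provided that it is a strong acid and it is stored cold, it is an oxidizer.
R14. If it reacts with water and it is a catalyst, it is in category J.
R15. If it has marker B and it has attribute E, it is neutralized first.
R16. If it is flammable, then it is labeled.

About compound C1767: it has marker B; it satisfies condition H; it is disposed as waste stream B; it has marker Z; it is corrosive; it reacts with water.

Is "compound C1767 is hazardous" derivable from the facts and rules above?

Forward chaining from the given facts derives: is classified as Y, is stored cold, requires a fume hood.
Rules concluding "it is hazardous": R4 needs "it is inert"; R9 needs "it is aqueous" — none of these are established.

No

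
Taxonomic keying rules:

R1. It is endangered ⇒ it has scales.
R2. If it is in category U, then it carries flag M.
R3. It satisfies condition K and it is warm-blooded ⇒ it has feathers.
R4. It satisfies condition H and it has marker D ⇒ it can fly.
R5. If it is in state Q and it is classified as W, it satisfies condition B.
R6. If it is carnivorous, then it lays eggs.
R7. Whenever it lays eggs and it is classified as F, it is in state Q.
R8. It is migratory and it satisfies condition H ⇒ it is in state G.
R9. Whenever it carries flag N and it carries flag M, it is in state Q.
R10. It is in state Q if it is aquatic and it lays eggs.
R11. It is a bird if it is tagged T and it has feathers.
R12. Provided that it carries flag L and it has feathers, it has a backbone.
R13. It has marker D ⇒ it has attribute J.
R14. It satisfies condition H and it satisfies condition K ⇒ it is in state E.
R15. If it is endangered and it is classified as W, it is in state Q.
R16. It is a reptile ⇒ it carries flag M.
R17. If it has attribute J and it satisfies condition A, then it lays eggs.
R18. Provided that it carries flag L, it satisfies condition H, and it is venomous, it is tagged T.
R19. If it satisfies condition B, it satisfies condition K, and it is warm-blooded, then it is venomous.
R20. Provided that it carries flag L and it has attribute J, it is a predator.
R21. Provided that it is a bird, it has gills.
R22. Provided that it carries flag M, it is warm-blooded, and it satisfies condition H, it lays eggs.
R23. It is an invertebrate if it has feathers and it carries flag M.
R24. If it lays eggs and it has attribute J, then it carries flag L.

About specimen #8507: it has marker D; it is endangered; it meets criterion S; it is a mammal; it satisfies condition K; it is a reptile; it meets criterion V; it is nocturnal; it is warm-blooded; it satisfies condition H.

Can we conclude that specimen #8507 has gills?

Forward chaining from the given facts derives: has scales, has feathers, can fly, has attribute J, is in state E, carries flag M, lays eggs, is an invertebrate, carries flag L, has a backbone, is a predator.
The only rule concluding "it has gills" is R21, which needs "it is a bird"; that is never established.

No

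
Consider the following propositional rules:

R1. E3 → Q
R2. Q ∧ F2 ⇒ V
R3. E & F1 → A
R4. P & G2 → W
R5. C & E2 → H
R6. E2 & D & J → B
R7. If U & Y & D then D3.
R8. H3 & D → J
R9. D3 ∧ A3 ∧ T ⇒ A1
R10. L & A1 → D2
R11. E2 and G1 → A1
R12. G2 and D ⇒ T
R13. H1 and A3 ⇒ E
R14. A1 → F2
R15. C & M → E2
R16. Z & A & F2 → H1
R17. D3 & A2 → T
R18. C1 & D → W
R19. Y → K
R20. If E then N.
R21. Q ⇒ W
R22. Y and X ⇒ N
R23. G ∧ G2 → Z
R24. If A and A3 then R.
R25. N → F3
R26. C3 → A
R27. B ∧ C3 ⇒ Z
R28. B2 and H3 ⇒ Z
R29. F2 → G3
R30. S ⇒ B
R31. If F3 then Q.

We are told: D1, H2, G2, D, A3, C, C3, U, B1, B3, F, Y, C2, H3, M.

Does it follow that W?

D3  (by R7: U, Y, D)
J  (by R8: H3, D)
T  (by R12: G2, D)
E2  (by R15: C, M)
A  (by R26: C3)
B  (by R6: E2, D, J)
A1  (by R9: D3, A3, T)
F2  (by R14: A1)
Z  (by R27: B, C3)
H1  (by R16: Z, A, F2)
E  (by R13: H1, A3)
N  (by R20: E)
F3  (by R25: N)
Q  (by R31: F3)
W  (by R21: Q)

Yes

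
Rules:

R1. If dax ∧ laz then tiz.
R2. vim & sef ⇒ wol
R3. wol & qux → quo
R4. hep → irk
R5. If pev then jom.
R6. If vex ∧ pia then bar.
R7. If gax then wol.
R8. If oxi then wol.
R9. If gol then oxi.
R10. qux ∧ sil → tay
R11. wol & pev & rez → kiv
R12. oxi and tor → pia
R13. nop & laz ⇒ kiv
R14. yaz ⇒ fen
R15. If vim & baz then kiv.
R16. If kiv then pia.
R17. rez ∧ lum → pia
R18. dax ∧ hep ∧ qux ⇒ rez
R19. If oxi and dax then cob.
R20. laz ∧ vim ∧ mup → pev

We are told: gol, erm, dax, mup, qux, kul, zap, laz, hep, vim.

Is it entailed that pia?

Yes

oxi  (by R9: gol)
rez  (by R18: dax, hep, qux)
pev  (by R20: laz, vim, mup)
wol  (by R8: oxi)
kiv  (by R11: wol, pev, rez)
pia  (by R16: kiv)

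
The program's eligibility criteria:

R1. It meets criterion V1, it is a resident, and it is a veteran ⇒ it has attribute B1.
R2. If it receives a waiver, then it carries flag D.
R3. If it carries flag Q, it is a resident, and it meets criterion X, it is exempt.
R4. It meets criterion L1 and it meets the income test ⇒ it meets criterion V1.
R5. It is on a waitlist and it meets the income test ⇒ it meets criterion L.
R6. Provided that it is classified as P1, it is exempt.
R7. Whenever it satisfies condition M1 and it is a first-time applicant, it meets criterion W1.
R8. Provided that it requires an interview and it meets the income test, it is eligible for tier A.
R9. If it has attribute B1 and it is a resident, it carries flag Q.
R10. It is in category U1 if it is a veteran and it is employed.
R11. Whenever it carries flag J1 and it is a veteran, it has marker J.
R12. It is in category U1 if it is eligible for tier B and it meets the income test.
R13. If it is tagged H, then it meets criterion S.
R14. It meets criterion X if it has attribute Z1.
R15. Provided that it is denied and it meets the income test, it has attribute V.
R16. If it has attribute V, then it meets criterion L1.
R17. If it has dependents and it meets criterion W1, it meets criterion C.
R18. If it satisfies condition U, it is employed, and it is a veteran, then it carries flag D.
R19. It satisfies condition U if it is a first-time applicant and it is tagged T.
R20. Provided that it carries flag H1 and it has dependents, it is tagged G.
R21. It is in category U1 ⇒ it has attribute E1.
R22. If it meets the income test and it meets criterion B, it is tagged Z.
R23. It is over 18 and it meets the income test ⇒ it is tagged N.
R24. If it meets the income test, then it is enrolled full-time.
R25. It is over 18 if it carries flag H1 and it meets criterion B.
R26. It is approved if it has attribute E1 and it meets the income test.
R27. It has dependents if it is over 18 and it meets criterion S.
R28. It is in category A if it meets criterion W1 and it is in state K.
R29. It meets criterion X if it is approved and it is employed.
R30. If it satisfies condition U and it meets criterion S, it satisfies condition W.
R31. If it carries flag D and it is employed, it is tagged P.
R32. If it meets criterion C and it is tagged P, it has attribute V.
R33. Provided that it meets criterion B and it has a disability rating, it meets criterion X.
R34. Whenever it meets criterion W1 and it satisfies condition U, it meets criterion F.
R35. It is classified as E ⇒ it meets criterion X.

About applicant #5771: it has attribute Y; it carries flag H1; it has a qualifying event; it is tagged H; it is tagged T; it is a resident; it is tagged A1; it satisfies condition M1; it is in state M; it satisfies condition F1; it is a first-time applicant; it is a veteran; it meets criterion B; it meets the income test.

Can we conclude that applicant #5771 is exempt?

No

Forward chaining from the given facts derives: meets criterion W1, meets criterion S, satisfies condition U, is tagged Z, is enrolled full-time, is over 18, has dependents, satisfies condition W, meets criterion F, meets criterion C, is tagged G, is tagged N.
Rules concluding "it is exempt": R3 needs "it carries flag Q"; R6 needs "it is classified as P1" — none of these are established.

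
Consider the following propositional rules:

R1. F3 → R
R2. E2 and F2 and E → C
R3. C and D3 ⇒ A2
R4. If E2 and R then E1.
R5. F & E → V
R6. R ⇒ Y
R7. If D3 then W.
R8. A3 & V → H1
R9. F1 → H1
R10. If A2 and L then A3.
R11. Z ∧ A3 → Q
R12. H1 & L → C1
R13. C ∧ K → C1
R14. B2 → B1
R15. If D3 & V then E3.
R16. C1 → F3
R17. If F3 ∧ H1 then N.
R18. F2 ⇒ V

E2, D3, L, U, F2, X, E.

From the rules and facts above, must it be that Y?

Yes

C  (by R2: E2, F2, E)
A2  (by R3: C, D3)
A3  (by R10: A2, L)
V  (by R18: F2)
H1  (by R8: A3, V)
C1  (by R12: H1, L)
F3  (by R16: C1)
R  (by R1: F3)
Y  (by R6: R)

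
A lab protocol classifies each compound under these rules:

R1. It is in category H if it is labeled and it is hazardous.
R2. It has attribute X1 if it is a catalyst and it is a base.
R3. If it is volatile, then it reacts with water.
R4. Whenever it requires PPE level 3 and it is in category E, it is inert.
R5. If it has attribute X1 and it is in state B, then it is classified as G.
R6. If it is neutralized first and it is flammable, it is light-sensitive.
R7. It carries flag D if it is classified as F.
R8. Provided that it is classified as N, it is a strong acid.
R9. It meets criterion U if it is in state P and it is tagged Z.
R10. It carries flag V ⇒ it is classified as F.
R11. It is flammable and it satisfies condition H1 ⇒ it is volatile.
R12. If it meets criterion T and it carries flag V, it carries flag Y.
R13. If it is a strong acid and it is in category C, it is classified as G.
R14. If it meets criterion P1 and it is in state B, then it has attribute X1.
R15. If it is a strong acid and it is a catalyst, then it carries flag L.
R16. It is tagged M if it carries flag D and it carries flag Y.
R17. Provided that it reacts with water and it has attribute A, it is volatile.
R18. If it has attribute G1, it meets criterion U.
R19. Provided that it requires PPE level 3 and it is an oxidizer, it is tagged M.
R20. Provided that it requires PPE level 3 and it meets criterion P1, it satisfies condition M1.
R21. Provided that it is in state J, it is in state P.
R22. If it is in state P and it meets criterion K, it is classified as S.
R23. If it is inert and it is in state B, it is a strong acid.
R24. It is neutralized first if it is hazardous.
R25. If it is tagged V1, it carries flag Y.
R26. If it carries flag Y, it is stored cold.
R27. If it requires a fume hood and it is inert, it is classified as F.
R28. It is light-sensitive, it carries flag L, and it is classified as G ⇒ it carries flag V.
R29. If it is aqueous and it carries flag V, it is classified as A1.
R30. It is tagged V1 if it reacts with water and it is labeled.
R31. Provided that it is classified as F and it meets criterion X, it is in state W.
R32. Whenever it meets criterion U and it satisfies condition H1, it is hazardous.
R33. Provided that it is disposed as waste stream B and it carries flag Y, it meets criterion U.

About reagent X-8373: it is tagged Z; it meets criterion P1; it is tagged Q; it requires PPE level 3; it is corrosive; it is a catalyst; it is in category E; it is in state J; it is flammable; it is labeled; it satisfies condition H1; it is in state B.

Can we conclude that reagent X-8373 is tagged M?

Yes

By R4 (it requires PPE level 3, it is in category E): it is inert.
By R11 (it is flammable, it satisfies condition H1): it is volatile.
By R14 (it meets criterion P1, it is in state B): it has attribute X1.
By R21 (it is in state J): it is in state P.
By R23 (it is inert, it is in state B): it is a strong acid.
By R3 (it is volatile): it reacts with water.
By R5 (it has attribute X1, it is in state B): it is classified as G.
By R9 (it is in state P, it is tagged Z): it meets criterion U.
By R15 (it is a strong acid, it is a catalyst): it carries flag L.
By R30 (it reacts with water, it is labeled): it is tagged V1.
By R32 (it meets criterion U, it satisfies condition H1): it is hazardous.
By R24 (it is hazardous): it is neutralized first.
By R25 (it is tagged V1): it carries flag Y.
By R6 (it is neutralized first, it is flammable): it is light-sensitive.
By R28 (it is light-sensitive, it carries flag L, it is classified as G): it carries flag V.
By R10 (it carries flag V): it is classified as F.
By R7 (it is classified as F): it carries flag D.
By R16 (it carries flag D, it carries flag Y): it is tagged M.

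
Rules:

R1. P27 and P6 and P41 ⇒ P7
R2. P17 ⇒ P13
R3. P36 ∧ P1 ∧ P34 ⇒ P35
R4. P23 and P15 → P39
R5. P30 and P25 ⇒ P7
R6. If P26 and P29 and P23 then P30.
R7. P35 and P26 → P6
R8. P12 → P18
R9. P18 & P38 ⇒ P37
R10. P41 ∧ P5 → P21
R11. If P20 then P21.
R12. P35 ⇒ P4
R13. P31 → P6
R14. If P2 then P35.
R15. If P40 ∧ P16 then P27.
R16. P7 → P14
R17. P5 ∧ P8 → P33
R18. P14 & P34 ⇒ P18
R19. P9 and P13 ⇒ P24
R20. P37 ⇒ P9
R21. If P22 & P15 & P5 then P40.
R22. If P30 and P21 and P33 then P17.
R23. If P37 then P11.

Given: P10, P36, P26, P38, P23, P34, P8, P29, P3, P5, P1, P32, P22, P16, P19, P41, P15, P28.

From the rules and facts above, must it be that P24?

Yes

P35  (by R3: P36, P1, P34)
P30  (by R6: P26, P29, P23)
P6  (by R7: P35, P26)
P21  (by R10: P41, P5)
P33  (by R17: P5, P8)
P40  (by R21: P22, P15, P5)
P17  (by R22: P30, P21, P33)
P13  (by R2: P17)
P27  (by R15: P40, P16)
P7  (by R1: P27, P6, P41)
P14  (by R16: P7)
P18  (by R18: P14, P34)
P37  (by R9: P18, P38)
P9  (by R20: P37)
P24  (by R19: P9, P13)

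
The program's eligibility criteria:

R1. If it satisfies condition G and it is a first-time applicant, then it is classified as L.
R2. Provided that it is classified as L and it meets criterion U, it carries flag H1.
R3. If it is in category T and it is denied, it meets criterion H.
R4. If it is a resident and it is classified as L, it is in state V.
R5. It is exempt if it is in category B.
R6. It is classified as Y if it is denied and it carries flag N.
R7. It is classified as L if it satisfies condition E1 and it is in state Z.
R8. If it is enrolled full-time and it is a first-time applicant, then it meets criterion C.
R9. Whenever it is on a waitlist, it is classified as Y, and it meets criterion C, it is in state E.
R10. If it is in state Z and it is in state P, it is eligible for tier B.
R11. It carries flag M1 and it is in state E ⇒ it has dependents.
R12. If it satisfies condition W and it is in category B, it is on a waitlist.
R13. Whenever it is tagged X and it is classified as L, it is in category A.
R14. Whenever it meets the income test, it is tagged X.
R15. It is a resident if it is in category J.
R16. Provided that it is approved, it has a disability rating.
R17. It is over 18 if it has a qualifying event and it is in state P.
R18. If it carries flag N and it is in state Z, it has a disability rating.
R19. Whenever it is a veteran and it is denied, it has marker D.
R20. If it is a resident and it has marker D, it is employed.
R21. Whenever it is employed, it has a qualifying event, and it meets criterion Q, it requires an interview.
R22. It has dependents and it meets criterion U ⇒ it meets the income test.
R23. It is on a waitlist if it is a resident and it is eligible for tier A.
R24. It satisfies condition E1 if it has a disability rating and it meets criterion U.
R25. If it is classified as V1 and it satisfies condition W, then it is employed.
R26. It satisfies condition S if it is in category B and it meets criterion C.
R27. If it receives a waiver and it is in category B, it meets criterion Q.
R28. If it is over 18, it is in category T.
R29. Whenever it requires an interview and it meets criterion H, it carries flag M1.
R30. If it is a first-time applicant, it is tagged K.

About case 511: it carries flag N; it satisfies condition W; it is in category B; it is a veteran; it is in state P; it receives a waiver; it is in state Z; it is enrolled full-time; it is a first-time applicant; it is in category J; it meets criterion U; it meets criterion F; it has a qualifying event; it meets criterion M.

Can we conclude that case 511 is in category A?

Forward chaining from the given facts derives: is exempt, meets criterion C, is eligible for tier B, is on a waitlist, is a resident, is over 18, has a disability rating, satisfies condition E1, satisfies condition S, meets criterion Q, is in category T, is tagged K, is classified as L, carries flag H1, is in state V.
The only rule concluding "it is in category A" is R13, which needs "it is tagged X"; that is never established.

No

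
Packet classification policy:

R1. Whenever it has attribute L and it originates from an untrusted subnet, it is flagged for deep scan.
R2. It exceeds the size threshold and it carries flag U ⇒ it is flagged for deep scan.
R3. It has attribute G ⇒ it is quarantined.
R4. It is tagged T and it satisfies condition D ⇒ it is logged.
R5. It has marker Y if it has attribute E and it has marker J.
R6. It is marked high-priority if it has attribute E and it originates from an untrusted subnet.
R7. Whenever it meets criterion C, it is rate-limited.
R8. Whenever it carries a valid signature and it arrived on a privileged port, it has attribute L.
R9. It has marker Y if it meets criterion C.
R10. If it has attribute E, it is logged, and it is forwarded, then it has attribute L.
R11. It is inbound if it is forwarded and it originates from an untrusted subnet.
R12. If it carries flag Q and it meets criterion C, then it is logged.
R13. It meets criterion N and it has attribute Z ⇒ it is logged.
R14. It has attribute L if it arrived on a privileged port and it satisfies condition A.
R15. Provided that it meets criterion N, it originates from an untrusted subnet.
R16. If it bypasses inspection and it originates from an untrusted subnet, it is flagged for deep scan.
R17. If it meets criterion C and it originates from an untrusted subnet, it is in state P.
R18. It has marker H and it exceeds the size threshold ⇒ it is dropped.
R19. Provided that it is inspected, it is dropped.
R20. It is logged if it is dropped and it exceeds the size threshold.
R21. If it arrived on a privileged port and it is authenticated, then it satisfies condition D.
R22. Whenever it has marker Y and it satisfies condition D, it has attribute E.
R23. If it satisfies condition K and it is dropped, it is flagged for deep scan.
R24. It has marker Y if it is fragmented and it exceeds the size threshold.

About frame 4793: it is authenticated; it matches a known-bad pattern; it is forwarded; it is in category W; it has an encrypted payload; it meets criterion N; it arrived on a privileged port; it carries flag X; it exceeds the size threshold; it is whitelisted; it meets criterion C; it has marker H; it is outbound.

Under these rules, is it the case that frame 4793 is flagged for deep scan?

By R9 (it meets criterion C): it has marker Y.
By R15 (it meets criterion N): it originates from an untrusted subnet.
By R18 (it has marker H, it exceeds the size threshold): it is dropped.
By R20 (it is dropped, it exceeds the size threshold): it is logged.
By R21 (it arrived on a privileged port, it is authenticated): it satisfies condition D.
By R22 (it has marker Y, it satisfies condition D): it has attribute E.
By R10 (it has attribute E, it is logged, it is forwarded): it has attribute L.
By R1 (it has attribute L, it originates from an untrusted subnet): it is flagged for deep scan.

Yes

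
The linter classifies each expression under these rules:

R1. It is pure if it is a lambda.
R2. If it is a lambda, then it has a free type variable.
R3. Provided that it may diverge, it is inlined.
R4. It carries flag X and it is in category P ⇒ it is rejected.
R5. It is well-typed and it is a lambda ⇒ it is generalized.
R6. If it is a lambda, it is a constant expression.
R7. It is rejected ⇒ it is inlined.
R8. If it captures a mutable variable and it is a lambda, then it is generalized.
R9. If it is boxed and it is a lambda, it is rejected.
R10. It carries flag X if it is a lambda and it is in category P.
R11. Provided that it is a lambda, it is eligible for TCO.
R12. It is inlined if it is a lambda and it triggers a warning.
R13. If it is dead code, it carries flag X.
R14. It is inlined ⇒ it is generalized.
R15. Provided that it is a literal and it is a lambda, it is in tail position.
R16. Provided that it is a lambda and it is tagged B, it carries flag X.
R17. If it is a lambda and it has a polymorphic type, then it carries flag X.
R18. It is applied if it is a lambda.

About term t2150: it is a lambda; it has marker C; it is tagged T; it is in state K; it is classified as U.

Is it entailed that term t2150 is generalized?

Forward chaining from the given facts derives: is pure, has a free type variable, is a constant expression, is eligible for TCO, is applied.
Rules concluding "it is generalized": R5 needs "it is well-typed"; R8 needs "it captures a mutable variable"; R14 needs "it is inlined" — none of these are established.

No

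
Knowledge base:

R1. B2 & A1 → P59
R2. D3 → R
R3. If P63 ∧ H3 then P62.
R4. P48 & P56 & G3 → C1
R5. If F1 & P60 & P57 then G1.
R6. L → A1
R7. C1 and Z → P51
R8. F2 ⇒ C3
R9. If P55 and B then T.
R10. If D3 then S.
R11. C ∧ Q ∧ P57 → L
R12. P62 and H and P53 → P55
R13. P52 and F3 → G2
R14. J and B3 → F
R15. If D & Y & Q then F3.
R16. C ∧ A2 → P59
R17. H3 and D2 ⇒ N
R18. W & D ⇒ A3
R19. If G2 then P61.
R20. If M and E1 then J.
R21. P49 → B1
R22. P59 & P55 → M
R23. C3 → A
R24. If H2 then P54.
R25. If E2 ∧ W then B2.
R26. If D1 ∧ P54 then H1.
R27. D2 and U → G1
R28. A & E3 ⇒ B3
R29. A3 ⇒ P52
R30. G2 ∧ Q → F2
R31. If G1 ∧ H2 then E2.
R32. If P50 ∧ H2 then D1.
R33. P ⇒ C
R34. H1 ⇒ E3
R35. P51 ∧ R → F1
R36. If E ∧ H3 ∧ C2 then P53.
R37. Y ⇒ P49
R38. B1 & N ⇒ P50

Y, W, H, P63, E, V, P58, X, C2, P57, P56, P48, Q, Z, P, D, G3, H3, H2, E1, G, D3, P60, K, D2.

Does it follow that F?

R  (by R2: D3)
P62  (by R3: P63, H3)
C1  (by R4: P48, P56, G3)
P51  (by R7: C1, Z)
F3  (by R15: D, Y, Q)
N  (by R17: H3, D2)
A3  (by R18: W, D)
P54  (by R24: H2)
P52  (by R29: A3)
C  (by R33: P)
F1  (by R35: P51, R)
P53  (by R36: E, H3, C2)
P49  (by R37: Y)
G1  (by R5: F1, P60, P57)
L  (by R11: C, Q, P57)
P55  (by R12: P62, H, P53)
G2  (by R13: P52, F3)
B1  (by R21: P49)
F2  (by R30: G2, Q)
E2  (by R31: G1, H2)
P50  (by R38: B1, N)
A1  (by R6: L)
C3  (by R8: F2)
A  (by R23: C3)
B2  (by R25: E2, W)
D1  (by R32: P50, H2)
P59  (by R1: B2, A1)
M  (by R22: P59, P55)
H1  (by R26: D1, P54)
E3  (by R34: H1)
J  (by R20: M, E1)
B3  (by R28: A, E3)
F  (by R14: J, B3)

Yes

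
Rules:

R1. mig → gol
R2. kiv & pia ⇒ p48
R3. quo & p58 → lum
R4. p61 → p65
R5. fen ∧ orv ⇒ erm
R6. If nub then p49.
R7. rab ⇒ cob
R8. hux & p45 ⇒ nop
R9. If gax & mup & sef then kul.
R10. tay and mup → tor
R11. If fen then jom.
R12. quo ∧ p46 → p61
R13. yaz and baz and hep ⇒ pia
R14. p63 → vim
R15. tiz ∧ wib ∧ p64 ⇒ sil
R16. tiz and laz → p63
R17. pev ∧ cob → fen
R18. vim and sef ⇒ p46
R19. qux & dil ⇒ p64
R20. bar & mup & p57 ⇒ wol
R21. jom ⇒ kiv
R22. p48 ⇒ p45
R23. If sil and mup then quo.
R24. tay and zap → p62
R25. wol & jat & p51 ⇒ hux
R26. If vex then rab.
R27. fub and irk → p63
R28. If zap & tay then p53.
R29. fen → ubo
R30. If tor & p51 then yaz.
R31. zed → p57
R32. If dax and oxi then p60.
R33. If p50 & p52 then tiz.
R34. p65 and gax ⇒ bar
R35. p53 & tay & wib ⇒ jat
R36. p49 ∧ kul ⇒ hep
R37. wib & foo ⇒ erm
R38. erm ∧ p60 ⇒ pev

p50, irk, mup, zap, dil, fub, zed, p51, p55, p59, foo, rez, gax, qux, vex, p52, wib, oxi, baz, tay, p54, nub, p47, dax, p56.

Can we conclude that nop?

No

Forward chaining from the given facts derives: p49, tor, p64, p62, rab, p63, p53, yaz, p57, p60, tiz, jat, erm, pev, cob, vim, sil, fen, quo, ubo, jom, kiv.
The only rule concluding nop is R8, which needs hux; that is never established.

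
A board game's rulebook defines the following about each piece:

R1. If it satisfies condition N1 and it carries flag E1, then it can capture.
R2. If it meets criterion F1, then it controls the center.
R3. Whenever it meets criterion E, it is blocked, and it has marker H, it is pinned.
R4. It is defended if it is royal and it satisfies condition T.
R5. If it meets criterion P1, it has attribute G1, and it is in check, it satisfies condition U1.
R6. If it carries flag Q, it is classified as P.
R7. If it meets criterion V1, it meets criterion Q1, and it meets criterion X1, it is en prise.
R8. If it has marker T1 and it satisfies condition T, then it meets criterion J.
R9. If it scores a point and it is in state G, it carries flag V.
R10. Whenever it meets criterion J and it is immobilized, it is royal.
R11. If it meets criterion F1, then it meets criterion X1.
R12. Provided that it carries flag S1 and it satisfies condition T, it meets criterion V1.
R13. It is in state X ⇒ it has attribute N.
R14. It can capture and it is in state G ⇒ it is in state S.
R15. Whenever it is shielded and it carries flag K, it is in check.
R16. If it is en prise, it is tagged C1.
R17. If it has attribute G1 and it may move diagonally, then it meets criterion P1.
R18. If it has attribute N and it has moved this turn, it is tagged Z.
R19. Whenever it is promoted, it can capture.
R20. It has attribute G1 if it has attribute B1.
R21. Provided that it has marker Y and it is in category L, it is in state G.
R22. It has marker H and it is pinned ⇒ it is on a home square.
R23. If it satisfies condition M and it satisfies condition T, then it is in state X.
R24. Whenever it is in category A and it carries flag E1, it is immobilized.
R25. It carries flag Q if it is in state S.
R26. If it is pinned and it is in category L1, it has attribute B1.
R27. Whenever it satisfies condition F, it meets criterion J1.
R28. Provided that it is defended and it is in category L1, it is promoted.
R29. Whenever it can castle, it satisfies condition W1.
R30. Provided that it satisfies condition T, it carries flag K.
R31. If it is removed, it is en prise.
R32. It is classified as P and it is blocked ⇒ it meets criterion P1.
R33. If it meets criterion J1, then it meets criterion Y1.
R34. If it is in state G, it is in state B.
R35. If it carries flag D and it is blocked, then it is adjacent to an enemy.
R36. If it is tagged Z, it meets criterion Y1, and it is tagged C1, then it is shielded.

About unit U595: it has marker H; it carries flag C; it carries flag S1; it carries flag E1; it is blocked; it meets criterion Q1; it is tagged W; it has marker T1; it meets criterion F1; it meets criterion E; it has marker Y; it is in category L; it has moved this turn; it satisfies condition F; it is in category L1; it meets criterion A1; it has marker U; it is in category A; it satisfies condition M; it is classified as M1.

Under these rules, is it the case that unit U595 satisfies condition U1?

No

Forward chaining from the given facts derives: controls the center, is pinned, meets criterion X1, is in state G, is on a home square, is immobilized, has attribute B1, meets criterion J1, meets criterion Y1, is in state B, has attribute G1.
The only rule concluding "it satisfies condition U1" is R5, which needs "it meets criterion P1"; that is never established.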